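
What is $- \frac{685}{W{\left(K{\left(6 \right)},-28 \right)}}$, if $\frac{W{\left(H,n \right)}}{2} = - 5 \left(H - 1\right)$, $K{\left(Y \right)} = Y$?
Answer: $\frac{137}{10} \approx 13.7$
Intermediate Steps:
$W{\left(H,n \right)} = 10 - 10 H$ ($W{\left(H,n \right)} = 2 \left(- 5 \left(H - 1\right)\right) = 2 \left(- 5 \left(-1 + H\right)\right) = 2 \left(5 - 5 H\right) = 10 - 10 H$)
$- \frac{685}{W{\left(K{\left(6 \right)},-28 \right)}} = - \frac{685}{10 - 60} = - \frac{685}{-50} = \left(-685\right) \left(- \frac{1}{50}\right) = \frac{137}{10}$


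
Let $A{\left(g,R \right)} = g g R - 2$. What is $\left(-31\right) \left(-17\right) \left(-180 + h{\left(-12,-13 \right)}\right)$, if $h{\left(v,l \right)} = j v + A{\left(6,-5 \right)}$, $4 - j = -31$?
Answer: $-412114$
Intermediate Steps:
$j = 35$ ($j = 4 - -31 = 4 + 31 = 35$)
$A{\left(g,R \right)} = -2 + R g^{2}$ ($A{\left(g,R \right)} = g^{2} R - 2 = R g^{2} - 2 = -2 + R g^{2}$)
$h{\left(v,l \right)} = -182 + 35 v$ ($h{\left(v,l \right)} = 35 v - \left(2 + 5 \cdot 6^{2}\right) = 35 v - 182 = -182 + 35 v$)
$\left(-31\right) \left(-17\right) \left(-180 + h{\left(-12,-13 \right)}\right) = \left(-31\right) \left(-17\right) \left(-180 + \left(-182 + 35 \left(-12\right)\right)\right) = 527 \left(-180 - 602\right) = 527 \left(-782\right) = -412114$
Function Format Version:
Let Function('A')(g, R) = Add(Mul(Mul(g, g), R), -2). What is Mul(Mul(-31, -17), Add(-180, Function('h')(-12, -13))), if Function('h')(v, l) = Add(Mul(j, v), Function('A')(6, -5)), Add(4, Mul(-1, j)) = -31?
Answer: -412114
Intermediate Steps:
j = 35 (j = Add(4, Mul(-1, -31)) = Add(4, 31) = 35)
Function('A')(g, R) = Add(-2, Mul(R, Pow(g, 2))) (Function('A')(g, R) = Add(Mul(Pow(g, 2), R), -2) = Add(Mul(R, Pow(g, 2)), -2) = Add(-2, Mul(R, Pow(g, 2))))
Function('h')(v, l) = Add(-182, Mul(35, v)) (Function('h')(v, l) = Add(Mul(35, v), Add(-2, Mul(-5, Pow(6, 2)))) = Add(Mul(35, v), Add(-2, Mul(-5, 36))) = Add(Mul(35, v), Add(-2, -180)) = Add(Mul(35, v), -182) = Add(-182, Mul(35, v)))
Mul(Mul(-31, -17), Add(-180, Function('h')(-12, -13))) = Mul(Mul(-31, -17), Add(-180, Add(-182, Mul(35, -12)))) = Mul(527, Add(-180, Add(-182, -420))) = Mul(527, Add(-180, -602)) = Mul(527, -782) = -412114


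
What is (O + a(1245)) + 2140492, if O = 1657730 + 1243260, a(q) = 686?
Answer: 5042168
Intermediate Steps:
O = 2900990
(O + a(1245)) + 2140492 = (2900990 + 686) + 2140492 = 2901676 + 2140492 = 5042168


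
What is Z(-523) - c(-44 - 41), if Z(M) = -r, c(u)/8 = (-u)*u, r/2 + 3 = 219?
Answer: 57368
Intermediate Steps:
r = 432 (r = -6 + 2*219 = -6 + 438 = 432)
c(u) = -8*u² (c(u) = 8*((-u)*u) = 8*(-u²) = -8*u²)
Z(M) = -432 (Z(M) = -1*432 = -432)
Z(-523) - c(-44 - 41) = -432 - (-8)*(-44 - 41)² = -432 - (-8)*(-85)² = -432 - (-8)*7225 = -432 - 1*(-57800) = -432 + 57800 = 57368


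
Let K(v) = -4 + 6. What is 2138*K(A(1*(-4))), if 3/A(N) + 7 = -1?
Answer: 4276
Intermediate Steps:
A(N) = -3/8 (A(N) = 3/(-7 - 1) = 3/(-8) = 3*(-⅛) = -3/8)
K(v) = 2
2138*K(A(1*(-4))) = 2138*2 = 4276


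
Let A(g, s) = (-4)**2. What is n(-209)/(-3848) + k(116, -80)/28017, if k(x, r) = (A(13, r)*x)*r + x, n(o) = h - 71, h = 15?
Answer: -71166965/13476177 ≈ -5.2809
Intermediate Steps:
A(g, s) = 16
n(o) = -56 (n(o) = 15 - 71 = -56)
k(x, r) = x + 16*r*x (k(x, r) = (16*x)*r + x = 16*r*x + x = x + 16*r*x)
n(-209)/(-3848) + k(116, -80)/28017 = -56/(-3848) + (116*(1 + 16*(-80)))/28017 = -56*(-1/3848) + (116*(1 - 1280))*(1/28017) = 7/481 + (116*(-1279))*(1/28017) = 7/481 - 148364*1/28017 = 7/481 - 148364/28017 = -71166965/13476177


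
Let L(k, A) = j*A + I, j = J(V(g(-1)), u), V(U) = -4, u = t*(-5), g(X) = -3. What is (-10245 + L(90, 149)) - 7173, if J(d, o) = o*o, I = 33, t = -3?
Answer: 16140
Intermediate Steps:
u = 15 (u = -3*(-5) = 15)
J(d, o) = o²
j = 225 (j = 15² = 225)
L(k, A) = 33 + 225*A (L(k, A) = 225*A + 33 = 33 + 225*A)
(-10245 + L(90, 149)) - 7173 = (-10245 + (33 + 225*149)) - 7173 = (-10245 + (33 + 33525)) - 7173 = (-10245 + 33558) - 7173 = 23313 - 7173 = 16140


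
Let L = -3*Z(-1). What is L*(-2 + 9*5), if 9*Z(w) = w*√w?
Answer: 43*I/3 ≈ 14.333*I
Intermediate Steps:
Z(w) = w^(3/2)/9 (Z(w) = (w*√w)/9 = w^(3/2)/9)
L = I/3 (L = -(-1)^(3/2)/3 = -(-I)/3 = -(-1)*I/3 = I/3 ≈ 0.33333*I)
L*(-2 + 9*5) = (I/3)*(-2 + 9*5) = (I/3)*(-2 + 45) = (I/3)*43 = 43*I/3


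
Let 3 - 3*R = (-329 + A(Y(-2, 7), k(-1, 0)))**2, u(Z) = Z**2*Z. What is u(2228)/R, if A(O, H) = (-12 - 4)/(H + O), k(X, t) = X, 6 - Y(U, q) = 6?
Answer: -16589634528/48983 ≈ -3.3868e+5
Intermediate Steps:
Y(U, q) = 0 (Y(U, q) = 6 - 1*6 = 6 - 6 = 0)
A(O, H) = -16/(H + O)
u(Z) = Z**3
R = -97966/3 (R = 1 - (-329 - 16/(-1 + 0))**2/3 = 1 - (-329 - 16/(-1))**2/3 = 1 - (-329 - 16*(-1))**2/3 = 1 - (-329 + 16)**2/3 = 1 - 1/3*(-313)**2 = 1 - 1/3*97969 = 1 - 97969/3 = -97966/3 ≈ -32655.)
u(2228)/R = 2228**3/(-97966/3) = 11059756352*(-3/97966) = -16589634528/48983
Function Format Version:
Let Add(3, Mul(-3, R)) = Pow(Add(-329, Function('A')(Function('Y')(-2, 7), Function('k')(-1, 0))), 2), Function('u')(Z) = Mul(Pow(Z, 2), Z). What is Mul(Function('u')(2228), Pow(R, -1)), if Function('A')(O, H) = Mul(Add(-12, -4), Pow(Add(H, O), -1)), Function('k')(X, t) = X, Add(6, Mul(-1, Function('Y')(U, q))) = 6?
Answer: Rational(-16589634528, 48983) ≈ -3.3868e+5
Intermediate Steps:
Function('Y')(U, q) = 0 (Function('Y')(U, q) = Add(6, Mul(-1, 6)) = Add(6, -6) = 0)
Function('A')(O, H) = Mul(-16, Pow(Add(H, O), -1))
Function('u')(Z) = Pow(Z, 3)
R = Rational(-97966, 3) (R = Add(1, Mul(Rational(-1, 3), Pow(Add(-329, Mul(-16, Pow(Add(-1, 0), -1))), 2))) = Add(1, Mul(Rational(-1, 3), Pow(Add(-329, Mul(-16, Pow(-1, -1))), 2))) = Add(1, Mul(Rational(-1, 3), Pow(Add(-329, Mul(-16, -1)), 2))) = Add(1, Mul(Rational(-1, 3), Pow(Add(-329, 16), 2))) = Add(1, Mul(Rational(-1, 3), Pow(-313, 2))) = Add(1, Mul(Rational(-1, 3), 97969)) = Add(1, Rational(-97969, 3)) = Rational(-97966, 3) ≈ -32655.)
Mul(Function('u')(2228), Pow(R, -1)) = Mul(Pow(2228, 3), Pow(Rational(-97966, 3), -1)) = Mul(11059756352, Rational(-3, 97966)) = Rational(-16589634528, 48983)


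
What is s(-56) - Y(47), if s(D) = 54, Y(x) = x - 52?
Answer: 59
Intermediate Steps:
Y(x) = -52 + x
s(-56) - Y(47) = 54 - (-52 + 47) = 54 - 1*(-5) = 54 + 5 = 59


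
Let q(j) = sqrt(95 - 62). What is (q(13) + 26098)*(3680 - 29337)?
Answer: -669596386 - 25657*sqrt(33) ≈ -6.6974e+8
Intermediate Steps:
q(j) = sqrt(33)
(q(13) + 26098)*(3680 - 29337) = (sqrt(33) + 26098)*(3680 - 29337) = (26098 + sqrt(33))*(-25657) = -669596386 - 25657*sqrt(33)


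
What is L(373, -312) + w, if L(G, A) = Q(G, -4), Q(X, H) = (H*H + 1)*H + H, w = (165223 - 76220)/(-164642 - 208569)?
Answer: -26960195/373211 ≈ -72.239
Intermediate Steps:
w = -89003/373211 (w = 89003/(-373211) = 89003*(-1/373211) = -89003/373211 ≈ -0.23848)
Q(X, H) = H + H*(1 + H²) (Q(X, H) = (H² + 1)*H + H = (1 + H²)*H + H = H*(1 + H²) + H = H + H*(1 + H²))
L(G, A) = -72 (L(G, A) = -4*(2 + (-4)²) = -4*(2 + 16) = -4*18 = -72)
L(373, -312) + w = -72 - 89003/373211 = -26960195/373211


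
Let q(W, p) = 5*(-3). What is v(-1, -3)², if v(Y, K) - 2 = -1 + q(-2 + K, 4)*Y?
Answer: 256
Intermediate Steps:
q(W, p) = -15
v(Y, K) = 1 - 15*Y (v(Y, K) = 2 + (-1 - 15*Y) = 1 - 15*Y)
v(-1, -3)² = (1 - 15*(-1))² = (1 + 15)² = 16² = 256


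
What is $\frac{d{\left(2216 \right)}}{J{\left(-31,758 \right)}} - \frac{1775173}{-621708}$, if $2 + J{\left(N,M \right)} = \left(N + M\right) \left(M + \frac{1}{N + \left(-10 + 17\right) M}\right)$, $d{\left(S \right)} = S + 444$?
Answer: $\frac{5168908788582571}{1807220185302516} \approx 2.8601$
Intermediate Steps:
$d{\left(S \right)} = 444 + S$
$J{\left(N,M \right)} = -2 + \left(M + N\right) \left(M + \frac{1}{N + 7 M}\right)$ ($J{\left(N,M \right)} = -2 + \left(N + M\right) \left(M + \frac{1}{N + \left(-10 + 17\right) M}\right) = -2 + \left(M + N\right) \left(M + \frac{1}{N + 7 M}\right)$)
$\frac{d{\left(2216 \right)}}{J{\left(-31,758 \right)}} - \frac{1775173}{-621708} = \frac{444 + 2216}{\frac{1}{-31 + 7 \cdot 758} \left(\left(-1\right) \left(-31\right) - 9854 + 7 \cdot 758^{3} + 758 \left(-31\right)^{2} + 8 \left(-31\right) 758^{2}\right)} - \frac{1775173}{-621708} = \frac{2660}{\frac{1}{-31 + 5306} \left(31 - 9854 + 7 \cdot 435519512 + 758 \cdot 961 + 8 \left(-31\right) 574564\right)} - - \frac{1775173}{621708} = \frac{2660}{\frac{1}{5275} \left(31 - 9854 + 3048636584 + 728438 - 142491872\right)} + \frac{1775173}{621708} = \frac{2660}{\frac{1}{5275} \cdot 2906863327} + \frac{1775173}{621708} = \frac{2660}{\frac{2906863327}{5275}} + \frac{1775173}{621708} = 2660 \cdot \frac{5275}{2906863327} + \frac{1775173}{621708} = \frac{14031500}{2906863327} + \frac{1775173}{621708} = \frac{5168908788582571}{1807220185302516}$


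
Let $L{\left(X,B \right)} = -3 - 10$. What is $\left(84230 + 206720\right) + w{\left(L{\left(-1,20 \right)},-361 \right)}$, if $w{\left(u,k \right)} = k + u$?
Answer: $290576$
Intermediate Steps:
$L{\left(X,B \right)} = -13$ ($L{\left(X,B \right)} = -3 - 10 = -13$)
$\left(84230 + 206720\right) + w{\left(L{\left(-1,20 \right)},-361 \right)} = \left(84230 + 206720\right) - 374 = 290950 - 374 = 290576$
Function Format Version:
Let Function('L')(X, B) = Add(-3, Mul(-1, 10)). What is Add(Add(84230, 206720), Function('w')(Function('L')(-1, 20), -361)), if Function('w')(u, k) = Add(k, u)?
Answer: 290576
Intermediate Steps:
Function('L')(X, B) = -13 (Function('L')(X, B) = Add(-3, -10) = -13)
Add(Add(84230, 206720), Function('w')(Function('L')(-1, 20), -361)) = Add(Add(84230, 206720), Add(-361, -13)) = Add(290950, -374) = 290576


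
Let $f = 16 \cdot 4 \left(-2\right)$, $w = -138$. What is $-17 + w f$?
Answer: $17647$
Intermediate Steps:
$f = -128$ ($f = 16 \left(-8\right) = -128$)
$-17 + w f = -17 - -17664 = -17 + 17664 = 17647$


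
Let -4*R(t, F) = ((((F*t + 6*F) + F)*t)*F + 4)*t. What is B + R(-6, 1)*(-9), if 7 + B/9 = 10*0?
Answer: -36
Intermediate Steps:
R(t, F) = -t*(4 + F*t*(7*F + F*t))/4 (R(t, F) = -((((F*t + 6*F) + F)*t)*F + 4)*t/4 = -((((6*F + F*t) + F)*t)*F + 4)*t/4 = -(((7*F + F*t)*t)*F + 4)*t/4 = -((t*(7*F + F*t))*F + 4)*t/4 = -(F*t*(7*F + F*t) + 4)*t/4 = -(4 + F*t*(7*F + F*t))*t/4 = -t*(4 + F*t*(7*F + F*t))/4)
B = -63 (B = -63 + 9*(10*0) = -63 + 9*0 = -63 + 0 = -63)
B + R(-6, 1)*(-9) = -63 - 1/4*(-6)*(4 + 1**2*(-6)**2 + 7*(-6)*1**2)*(-9) = -63 - 1/4*(-6)*(4 + 1*36 + 7*(-6)*1)*(-9) = -63 - 1/4*(-6)*(4 + 36 - 42)*(-9) = -63 - 1/4*(-6)*(-2)*(-9) = -63 - 3*(-9) = -63 + 27 = -36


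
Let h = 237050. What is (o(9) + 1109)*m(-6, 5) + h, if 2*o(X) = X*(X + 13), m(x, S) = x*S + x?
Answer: 193562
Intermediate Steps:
m(x, S) = x + S*x (m(x, S) = S*x + x = x + S*x)
o(X) = X*(13 + X)/2 (o(X) = (X*(X + 13))/2 = (X*(13 + X))/2 = X*(13 + X)/2)
(o(9) + 1109)*m(-6, 5) + h = ((½)*9*(13 + 9) + 1109)*(-6*(1 + 5)) + 237050 = ((½)*9*22 + 1109)*(-6*6) + 237050 = (99 + 1109)*(-36) + 237050 = 1208*(-36) + 237050 = -43488 + 237050 = 193562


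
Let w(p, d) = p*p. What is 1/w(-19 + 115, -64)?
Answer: 1/9216 ≈ 0.00010851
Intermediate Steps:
w(p, d) = p**2
1/w(-19 + 115, -64) = 1/((-19 + 115)**2) = 1/(96**2) = 1/9216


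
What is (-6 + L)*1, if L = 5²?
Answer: 19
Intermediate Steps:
L = 25
(-6 + L)*1 = (-6 + 25)*1 = 19*1 = 19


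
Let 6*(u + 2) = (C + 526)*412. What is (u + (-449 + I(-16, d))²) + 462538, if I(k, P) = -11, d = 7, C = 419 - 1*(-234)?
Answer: 755094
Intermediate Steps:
C = 653 (C = 419 + 234 = 653)
u = 80956 (u = -2 + ((653 + 526)*412)/6 = -2 + (1179*412)/6 = -2 + (⅙)*485748 = -2 + 80958 = 80956)
(u + (-449 + I(-16, d))²) + 462538 = (80956 + (-449 - 11)²) + 462538 = (80956 + (-460)²) + 462538 = (80956 + 211600) + 462538 = 292556 + 462538 = 755094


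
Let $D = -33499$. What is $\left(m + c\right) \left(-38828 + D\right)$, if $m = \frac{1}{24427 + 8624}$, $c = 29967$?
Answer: $- \frac{23878501517662}{11017} \approx -2.1674 \cdot 10^{9}$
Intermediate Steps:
$m = \frac{1}{33051} \approx 3.0256 \cdot 10^{-5}$
$\left(m + c\right) \left(-38828 + D\right) = \left(\frac{1}{33051} + 29967\right) \left(-38828 - 33499\right) = \frac{990439318}{33051} \left(-72327\right) = - \frac{23878501517662}{11017}$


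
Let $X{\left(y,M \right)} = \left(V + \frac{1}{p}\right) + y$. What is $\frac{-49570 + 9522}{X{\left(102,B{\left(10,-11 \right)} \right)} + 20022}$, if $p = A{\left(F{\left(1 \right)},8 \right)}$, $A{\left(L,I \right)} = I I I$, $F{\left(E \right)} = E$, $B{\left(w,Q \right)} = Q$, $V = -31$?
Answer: $- \frac{20504576}{10287617} \approx -1.9931$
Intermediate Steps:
$A{\left(L,I \right)} = I^{3}$ ($A{\left(L,I \right)} = I^{2} I = I^{3}$)
$p = 512$ ($p = 8^{3} = 512$)
$X{\left(y,M \right)} = - \frac{15871}{512} + y$ ($X{\left(y,M \right)} = \left(-31 + \frac{1}{512}\right) + y = - \frac{15871}{512} + y$)
$\frac{-49570 + 9522}{X{\left(102,B{\left(10,-11 \right)} \right)} + 20022} = \frac{-49570 + 9522}{\left(- \frac{15871}{512} + 102\right) + 20022} = - \frac{40048}{\frac{36353}{512} + 20022} = - \frac{40048}{\frac{10287617}{512}} = \left(-40048\right) \frac{512}{10287617} = - \frac{20504576}{10287617}$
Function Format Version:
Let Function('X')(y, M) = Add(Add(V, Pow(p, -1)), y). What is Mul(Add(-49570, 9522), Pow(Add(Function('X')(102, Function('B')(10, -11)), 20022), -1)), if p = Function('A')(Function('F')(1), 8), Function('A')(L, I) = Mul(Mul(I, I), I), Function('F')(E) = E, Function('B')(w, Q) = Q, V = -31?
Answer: Rational(-20504576, 10287617) ≈ -1.9931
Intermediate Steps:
Function('A')(L, I) = Pow(I, 3) (Function('A')(L, I) = Mul(Pow(I, 2), I) = Pow(I, 3))
p = 512 (p = Pow(8, 3) = 512)
Function('X')(y, M) = Add(Rational(-15871, 512), y) (Function('X')(y, M) = Add(Add(-31, Pow(512, -1)), y) = Add(Add(-31, Rational(1, 512)), y) = Add(Rational(-15871, 512), y))
Mul(Add(-49570, 9522), Pow(Add(Function('X')(102, Function('B')(10, -11)), 20022), -1)) = Mul(Add(-49570, 9522), Pow(Add(Add(Rational(-15871, 512), 102), 20022), -1)) = Mul(-40048, Pow(Add(Rational(36353, 512), 20022), -1)) = Mul(-40048, Pow(Rational(10287617, 512), -1)) = Mul(-40048, Rational(512, 10287617)) = Rational(-20504576, 10287617)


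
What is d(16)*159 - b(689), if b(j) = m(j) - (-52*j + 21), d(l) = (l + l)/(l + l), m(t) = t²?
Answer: -510369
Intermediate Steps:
d(l) = 1 (d(l) = (2*l)/((2*l)) = (2*l)*(1/(2*l)) = 1)
b(j) = -21 + j² + 52*j (b(j) = j² - (-52*j + 21) = j² - (21 - 52*j) = j² + (-21 + 52*j) = -21 + j² + 52*j)
d(16)*159 - b(689) = 1*159 - (-21 + 689² + 52*689) = 159 - (-21 + 474721 + 35828) = 159 - 1*510528 = 159 - 510528 = -510369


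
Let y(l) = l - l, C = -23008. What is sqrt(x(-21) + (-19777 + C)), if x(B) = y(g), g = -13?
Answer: I*sqrt(42785) ≈ 206.85*I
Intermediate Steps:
y(l) = 0
x(B) = 0
sqrt(x(-21) + (-19777 + C)) = sqrt(0 + (-19777 - 23008)) = sqrt(0 - 42785) = sqrt(-42785) = I*sqrt(42785)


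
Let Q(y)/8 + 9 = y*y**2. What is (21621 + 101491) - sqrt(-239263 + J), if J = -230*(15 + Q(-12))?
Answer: 123112 - sqrt(2953367) ≈ 1.2139e+5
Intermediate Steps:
Q(y) = -72 + 8*y**3 (Q(y) = -72 + 8*(y*y**2) = -72 + 8*y**3)
J = 3192630 (J = -230*(15 + (-72 + 8*(-12)**3)) = -230*(15 + (-72 + 8*(-1728))) = -230*(15 + (-72 - 13824)) = -230*(15 - 13896) = -230*(-13881) = 3192630)
(21621 + 101491) - sqrt(-239263 + J) = (21621 + 101491) - sqrt(-239263 + 3192630) = 123112 - sqrt(2953367)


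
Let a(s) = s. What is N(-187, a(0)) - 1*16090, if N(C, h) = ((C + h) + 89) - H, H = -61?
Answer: -16127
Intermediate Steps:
N(C, h) = 150 + C + h (N(C, h) = ((C + h) + 89) - 1*(-61) = (89 + C + h) + 61 = 150 + C + h)
N(-187, a(0)) - 1*16090 = (150 - 187 + 0) - 1*16090 = -37 - 16090 = -16127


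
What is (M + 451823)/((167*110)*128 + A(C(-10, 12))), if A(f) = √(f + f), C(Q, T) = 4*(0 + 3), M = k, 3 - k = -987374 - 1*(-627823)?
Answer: 238479927840/691111731197 - 811377*√6/2764446924788 ≈ 0.34507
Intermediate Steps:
k = 359554 (k = 3 - (-987374 - 1*(-627823)) = 3 - (-987374 + 627823) = 3 - 1*(-359551) = 3 + 359551 = 359554)
M = 359554
C(Q, T) = 12 (C(Q, T) = 4*3 = 12)
A(f) = √2*√f (A(f) = √(2*f) = √2*√f)
(M + 451823)/((167*110)*128 + A(C(-10, 12))) = (359554 + 451823)/((167*110)*128 + √2*√12) = 811377/(18370*128 + √2*(2*√3)) = 811377/(2351360 + 2*√6)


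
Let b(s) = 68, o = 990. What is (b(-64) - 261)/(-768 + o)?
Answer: -193/222 ≈ -0.86937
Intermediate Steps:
(b(-64) - 261)/(-768 + o) = (68 - 261)/(-768 + 990) = -193/222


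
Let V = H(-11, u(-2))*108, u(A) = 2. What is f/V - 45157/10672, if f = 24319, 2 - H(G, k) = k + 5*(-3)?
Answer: 46594507/4322160 ≈ 10.780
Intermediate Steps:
H(G, k) = 17 - k (H(G, k) = 2 - (k + 5*(-3)) = 2 - (k - 15) = 2 - (-15 + k) = 2 + (15 - k) = 17 - k)
V = 1620 (V = (17 - 1*2)*108 = (17 - 2)*108 = 15*108 = 1620)
f/V - 45157/10672 = 24319/1620 - 45157/10672 = 46594507/4322160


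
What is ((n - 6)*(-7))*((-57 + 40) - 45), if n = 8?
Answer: 868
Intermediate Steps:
((n - 6)*(-7))*((-57 + 40) - 45) = ((8 - 6)*(-7))*((-57 + 40) - 45) = (2*(-7))*(-17 - 45) = -14*(-62) = 868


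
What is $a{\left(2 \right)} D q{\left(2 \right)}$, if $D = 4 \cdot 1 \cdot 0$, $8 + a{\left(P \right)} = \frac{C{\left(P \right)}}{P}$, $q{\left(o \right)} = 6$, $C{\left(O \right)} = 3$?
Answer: $0$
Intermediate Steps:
$a{\left(P \right)} = -8 + \frac{3}{P}$
$D = 0$ ($D = 4 \cdot 0 = 0$)
$a{\left(2 \right)} D q{\left(2 \right)} = \left(-8 + \frac{3}{2}\right) 0 \cdot 6 = \left(- \frac{13}{2}\right) 0 \cdot 6 = 0 \cdot 6 = 0$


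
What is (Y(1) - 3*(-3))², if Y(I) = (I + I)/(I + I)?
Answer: 100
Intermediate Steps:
Y(I) = 1 (Y(I) = (2*I)/((2*I)) = (2*I)*(1/(2*I)) = 1)
(Y(1) - 3*(-3))² = (1 - 3*(-3))² = (1 + 9)² = 10² = 100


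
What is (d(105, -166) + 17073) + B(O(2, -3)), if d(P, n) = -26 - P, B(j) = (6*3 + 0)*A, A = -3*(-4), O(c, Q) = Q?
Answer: 17158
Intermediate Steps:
A = 12
B(j) = 216 (B(j) = (6*3 + 0)*12 = (18 + 0)*12 = 18*12 = 216)
(d(105, -166) + 17073) + B(O(2, -3)) = ((-26 - 1*105) + 17073) + 216 = ((-26 - 105) + 17073) + 216 = (-131 + 17073) + 216 = 16942 + 216 = 17158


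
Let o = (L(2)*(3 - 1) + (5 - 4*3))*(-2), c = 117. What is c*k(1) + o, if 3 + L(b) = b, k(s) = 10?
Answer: 1188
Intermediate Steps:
L(b) = -3 + b
o = 18 (o = ((-3 + 2)*(3 - 1) + (5 - 4*3))*(-2) = (-1*2 + (5 - 12))*(-2) = (-2 - 7)*(-2) = -9*(-2) = 18)
c*k(1) + o = 117*10 + 18 = 1170 + 18 = 1188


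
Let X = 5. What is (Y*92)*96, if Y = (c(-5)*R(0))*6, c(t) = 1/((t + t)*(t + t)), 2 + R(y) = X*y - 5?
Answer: -92736/25 ≈ -3709.4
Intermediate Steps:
R(y) = -7 + 5*y (R(y) = -2 + (5*y - 5) = -2 + (-5 + 5*y) = -7 + 5*y)
c(t) = 1/(4*t**2) (c(t) = 1/((2*t)*(2*t)) = 1/(4*t**2))
Y = -21/50 (Y = (((1/4)/(-5)**2)*(-7 + 5*0))*6 = (((1/4)*(1/25))*(-7 + 0))*6 = ((1/100)*(-7))*6 = -7/100*6 = -21/50 ≈ -0.42000)
(Y*92)*96 = -21/50*92*96 = -966/25*96 = -92736/25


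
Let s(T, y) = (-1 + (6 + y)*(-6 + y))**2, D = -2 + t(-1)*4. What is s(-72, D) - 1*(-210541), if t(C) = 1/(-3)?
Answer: 17108110/81 ≈ 2.1121e+5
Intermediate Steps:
t(C) = -1/3
D = -10/3 (D = -2 - 1/3*4 = -2 - 4/3 = -10/3 ≈ -3.3333)
s(T, y) = (-1 + (-6 + y)*(6 + y))**2
s(-72, D) - 1*(-210541) = (-37 + (-10/3)**2)**2 - 1*(-210541) = (-37 + 100/9)**2 + 210541 = (-233/9)**2 + 210541 = 54289/81 + 210541 = 17108110/81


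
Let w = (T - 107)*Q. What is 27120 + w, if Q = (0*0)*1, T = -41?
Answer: 27120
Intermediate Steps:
Q = 0 (Q = 0*1 = 0)
w = 0 (w = (-41 - 107)*0 = -148*0 = 0)
27120 + w = 27120 + 0 = 27120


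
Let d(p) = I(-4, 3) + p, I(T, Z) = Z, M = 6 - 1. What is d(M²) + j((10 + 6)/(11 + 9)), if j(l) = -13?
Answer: 15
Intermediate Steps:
M = 5
d(p) = 3 + p
d(M²) + j((10 + 6)/(11 + 9)) = (3 + 5²) - 13 = (3 + 25) - 13 = 28 - 13 = 15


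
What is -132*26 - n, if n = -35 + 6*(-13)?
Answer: -3319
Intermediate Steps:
n = -113 (n = -35 - 78 = -113)
-132*26 - n = -132*26 - 1*(-113) = -3432 + 113 = -3319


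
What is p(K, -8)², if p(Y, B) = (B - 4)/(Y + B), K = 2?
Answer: 4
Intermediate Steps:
p(Y, B) = (-4 + B)/(B + Y)
p(K, -8)² = ((-4 - 8)/(-8 + 2))² = (-12/(-6))² = (-⅙*(-12))² = 2² = 4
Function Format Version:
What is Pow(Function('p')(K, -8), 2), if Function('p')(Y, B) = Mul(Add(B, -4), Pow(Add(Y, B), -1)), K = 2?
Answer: 4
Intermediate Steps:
Function('p')(Y, B) = Mul(Pow(Add(B, Y), -1), Add(-4, B)) (Function('p')(Y, B) = Mul(Add(-4, B), Pow(Add(B, Y), -1)) = Mul(Pow(Add(B, Y), -1), Add(-4, B)))
Pow(Function('p')(K, -8), 2) = Pow(Mul(Pow(Add(-8, 2), -1), Add(-4, -8)), 2) = Pow(Mul(Pow(-6, -1), -12), 2) = Pow(Mul(Rational(-1, 6), -12), 2) = Pow(2, 2) = 4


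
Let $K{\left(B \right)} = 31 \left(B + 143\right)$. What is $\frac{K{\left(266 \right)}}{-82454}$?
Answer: $- \frac{12679}{82454} \approx -0.15377$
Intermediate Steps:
$K{\left(B \right)} = 4433 + 31 B$ ($K{\left(B \right)} = 31 \left(143 + B\right) = 4433 + 31 B$)
$\frac{K{\left(266 \right)}}{-82454} = \frac{4433 + 31 \cdot 266}{-82454} = \left(4433 + 8246\right) \left(- \frac{1}{82454}\right) = 12679 \left(- \frac{1}{82454}\right) = - \frac{12679}{82454}$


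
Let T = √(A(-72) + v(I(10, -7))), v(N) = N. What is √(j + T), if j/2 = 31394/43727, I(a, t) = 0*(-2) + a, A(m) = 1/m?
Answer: √(98839111536 + 5736151587*√1438)/262362 ≈ 2.1438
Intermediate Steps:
I(a, t) = a (I(a, t) = 0 + a = a)
T = √1438/12 (T = √(1/(-72) + 10) = √(-1/72 + 10) = √(719/72) = √1438/12 ≈ 3.1601)
j = 62788/43727 (j = 2*(31394/43727) = 62788/43727 ≈ 1.4359)
√(j + T) = √(62788/43727 + √1438/12)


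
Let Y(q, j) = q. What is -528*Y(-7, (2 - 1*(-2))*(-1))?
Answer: 3696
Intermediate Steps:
-528*Y(-7, (2 - 1*(-2))*(-1)) = -528*(-7) = 3696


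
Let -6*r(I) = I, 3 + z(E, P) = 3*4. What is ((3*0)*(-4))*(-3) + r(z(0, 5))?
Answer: -3/2 ≈ -1.5000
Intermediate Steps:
z(E, P) = 9 (z(E, P) = -3 + 3*4 = -3 + 12 = 9)
r(I) = -I/6
((3*0)*(-4))*(-3) + r(z(0, 5)) = ((3*0)*(-4))*(-3) - 1/6*9 = (0*(-4))*(-3) - 3/2 = 0*(-3) - 3/2 = 0 - 3/2 = -3/2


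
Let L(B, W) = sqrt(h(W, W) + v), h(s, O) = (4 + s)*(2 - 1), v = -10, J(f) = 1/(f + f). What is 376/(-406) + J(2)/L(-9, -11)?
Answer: -188/203 - I*sqrt(17)/68 ≈ -0.92611 - 0.060634*I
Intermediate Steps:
J(f) = 1/(2*f)
h(s, O) = 4 + s (h(s, O) = (4 + s)*1 = 4 + s)
L(B, W) = sqrt(-6 + W) (L(B, W) = sqrt((4 + W) - 10) = sqrt(-6 + W))
376/(-406) + J(2)/L(-9, -11) = 376/(-406) + ((1/2)/2)/(sqrt(-6 - 11)) = 376*(-1/406) + ((1/2)*(1/2))/(sqrt(-17)) = -188/203 + 1/(4*((I*sqrt(17)))) = -188/203 + (-I*sqrt(17)/17)/4 = -188/203 - I*sqrt(17)/68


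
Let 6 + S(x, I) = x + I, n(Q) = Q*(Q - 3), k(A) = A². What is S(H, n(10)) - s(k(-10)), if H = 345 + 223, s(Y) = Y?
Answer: 532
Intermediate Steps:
H = 568
n(Q) = Q*(-3 + Q)
S(x, I) = -6 + I + x (S(x, I) = -6 + (x + I) = -6 + (I + x) = -6 + I + x)
S(H, n(10)) - s(k(-10)) = (-6 + 10*(-3 + 10) + 568) - 1*(-10)² = (-6 + 10*7 + 568) - 1*100 = (-6 + 70 + 568) - 100 = 632 - 100 = 532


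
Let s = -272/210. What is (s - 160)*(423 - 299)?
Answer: -2100064/105 ≈ -20001.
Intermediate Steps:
s = -136/105 (s = -272*1/210 = -136/105 ≈ -1.2952)
(s - 160)*(423 - 299) = (-136/105 - 160)*(423 - 299) = -16936/105*124 = -2100064/105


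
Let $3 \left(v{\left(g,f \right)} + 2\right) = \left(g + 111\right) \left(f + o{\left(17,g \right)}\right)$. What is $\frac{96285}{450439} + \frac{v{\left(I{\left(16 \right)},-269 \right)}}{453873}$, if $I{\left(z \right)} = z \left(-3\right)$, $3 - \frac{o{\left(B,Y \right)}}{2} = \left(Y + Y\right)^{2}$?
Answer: $- \frac{133139838278}{204442100247} \approx -0.65123$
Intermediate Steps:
$o{\left(B,Y \right)} = 6 - 8 Y^{2}$ ($o{\left(B,Y \right)} = 6 - 2 \left(Y + Y\right)^{2} = 6 - 2 \left(2 Y\right)^{2} = 6 - 2 \cdot 4 Y^{2} = 6 - 8 Y^{2}$)
$I{\left(z \right)} = - 3 z$
$v{\left(g,f \right)} = -2 + \frac{\left(111 + g\right) \left(6 + f - 8 g^{2}\right)}{3}$ ($v{\left(g,f \right)} = -2 + \frac{\left(g + 111\right) \left(f - \left(-6 + 8 g^{2}\right)\right)}{3} = -2 + \frac{\left(111 + g\right) \left(6 + f - 8 g^{2}\right)}{3}$)
$\frac{96285}{450439} + \frac{v{\left(I{\left(16 \right)},-269 \right)}}{453873} = \frac{96285}{450439} + \frac{220 - 296 \left(\left(-3\right) 16\right)^{2} + 2 \left(\left(-3\right) 16\right) + 37 \left(-269\right) - \frac{8 \left(\left(-3\right) 16\right)^{3}}{3} + \frac{1}{3} \left(-269\right) \left(\left(-3\right) 16\right)}{453873} = 96285 \cdot \frac{1}{450439} + \left(220 - 296 \left(-48\right)^{2} + 2 \left(-48\right) - 9953 - \frac{8 \left(-48\right)^{3}}{3} + \frac{1}{3} \left(-269\right) \left(-48\right)\right) \frac{1}{453873} = \frac{96285}{450439} + \left(220 - 681984 - 96 - 9953 - -294912 + 4304\right) \frac{1}{453873} = \frac{96285}{450439} + \left(220 - 681984 - 96 - 9953 + 294912 + 4304\right) \frac{1}{453873} = \frac{96285}{450439} - \frac{392597}{453873} = - \frac{133139838278}{204442100247}$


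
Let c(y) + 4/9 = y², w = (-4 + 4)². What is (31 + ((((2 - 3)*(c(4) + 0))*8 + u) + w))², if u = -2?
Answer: 737881/81 ≈ 9109.6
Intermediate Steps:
w = 0 (w = 0² = 0)
c(y) = -4/9 + y²
(31 + ((((2 - 3)*(c(4) + 0))*8 + u) + w))² = (31 + ((((2 - 3)*((-4/9 + 4²) + 0))*8 - 2) + 0))² = (31 + ((-((-4/9 + 16) + 0)*8 - 2) + 0))² = (31 + ((-(140/9 + 0)*8 - 2) + 0))² = (31 + ((-1*140/9*8 - 2) + 0))² = (31 + ((-140/9*8 - 2) + 0))² = (31 + ((-1120/9 - 2) + 0))² = (31 + (-1138/9 + 0))² = (31 - 1138/9)² = (-859/9)² = 737881/81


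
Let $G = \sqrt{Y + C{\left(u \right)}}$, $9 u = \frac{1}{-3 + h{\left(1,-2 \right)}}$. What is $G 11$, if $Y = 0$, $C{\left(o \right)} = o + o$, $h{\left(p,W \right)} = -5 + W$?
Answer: $\frac{11 i \sqrt{5}}{15} \approx 1.6398 i$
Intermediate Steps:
$u = - \frac{1}{90}$ ($u = \frac{1}{9 \left(-3 - 7\right)} = \frac{1}{9 \left(-10\right)} = \frac{1}{9} \left(- \frac{1}{10}\right) = - \frac{1}{90} \approx -0.011111$)
$C{\left(o \right)} = 2 o$
$G = \frac{i \sqrt{5}}{15}$ ($G = \sqrt{0 + 2 \left(- \frac{1}{90}\right)} = \sqrt{0 - \frac{1}{45}} = \sqrt{- \frac{1}{45}} = \frac{i \sqrt{5}}{15} \approx 0.14907 i$)
$G 11 = \frac{i \sqrt{5}}{15} \cdot 11 = \frac{11 i \sqrt{5}}{15}$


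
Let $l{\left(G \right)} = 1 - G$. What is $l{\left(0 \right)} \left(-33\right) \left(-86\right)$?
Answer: $2838$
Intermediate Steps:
$l{\left(0 \right)} \left(-33\right) \left(-86\right) = \left(1 - 0\right) \left(-33\right) \left(-86\right) = \left(1 + 0\right) \left(-33\right) \left(-86\right) = 1 \left(-33\right) \left(-86\right) = \left(-33\right) \left(-86\right) = 2838$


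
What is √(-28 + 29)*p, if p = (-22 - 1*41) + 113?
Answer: 50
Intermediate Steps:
p = 50 (p = (-22 - 41) + 113 = -63 + 113 = 50)
√(-28 + 29)*p = √(-28 + 29)*50 = √1*50 = 1*50 = 50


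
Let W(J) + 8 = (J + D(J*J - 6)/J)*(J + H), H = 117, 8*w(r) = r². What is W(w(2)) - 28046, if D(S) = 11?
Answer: -101641/4 ≈ -25410.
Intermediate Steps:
w(r) = r²/8
W(J) = -8 + (117 + J)*(J + 11/J) (W(J) = -8 + (J + 11/J)*(J + 117) = -8 + (J + 11/J)*(117 + J) = -8 + (117 + J)*(J + 11/J))
W(w(2)) - 28046 = (3 + ((⅛)*2²)² + 117*((⅛)*2²) + 1287/(((⅛)*2²))) - 28046 = (3 + ((⅛)*4)² + 117*((⅛)*4) + 1287/(((⅛)*4))) - 28046 = (3 + (½)² + 117*(½) + 1287/(½)) - 28046 = (3 + ¼ + 117/2 + 1287*2) - 28046 = (3 + ¼ + 117/2 + 2574) - 28046 = 10543/4 - 28046 = -101641/4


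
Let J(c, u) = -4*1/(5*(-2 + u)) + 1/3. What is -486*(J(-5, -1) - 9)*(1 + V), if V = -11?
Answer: -40824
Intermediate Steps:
J(c, u) = 1/3 - 4/(-10 + 5*u) (J(c, u) = -4/(-10 + 5*u) + 1*(1/3) = -4/(-10 + 5*u) + 1/3 = 1/3 - 4/(-10 + 5*u))
-486*(J(-5, -1) - 9)*(1 + V) = -486*((-22 + 5*(-1))/(15*(-2 - 1)) - 9)*(1 - 11) = -486*((1/15)*(-22 - 5)/(-3) - 9)*(-10) = -486*((1/15)*(-1/3)*(-27) - 9)*(-10) = -486*(3/5 - 9)*(-10) = -(-20412)*(-10)/5 = -486*84 = -40824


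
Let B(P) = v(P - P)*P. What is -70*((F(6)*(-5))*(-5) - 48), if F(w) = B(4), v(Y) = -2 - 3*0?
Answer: 17360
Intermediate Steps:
v(Y) = -2 (v(Y) = -2 + 0 = -2)
B(P) = -2*P
F(w) = -8 (F(w) = -2*4 = -8)
-70*((F(6)*(-5))*(-5) - 48) = -70*(-8*(-5)*(-5) - 48) = -70*(40*(-5) - 48) = -70*(-200 - 48) = -70*(-248) = 17360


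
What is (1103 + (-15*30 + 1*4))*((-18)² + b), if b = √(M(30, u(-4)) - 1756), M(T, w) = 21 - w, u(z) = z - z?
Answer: 212868 + 657*I*√1735 ≈ 2.1287e+5 + 27366.0*I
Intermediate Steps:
u(z) = 0
b = I*√1735 (b = √((21 - 1*0) - 1756) = √((21 + 0) - 1756) = √(21 - 1756) = √(-1735) = I*√1735 ≈ 41.653*I)
(1103 + (-15*30 + 1*4))*((-18)² + b) = (1103 + (-15*30 + 1*4))*((-18)² + I*√1735) = (1103 + (-450 + 4))*(324 + I*√1735) = (1103 - 446)*(324 + I*√1735) = 657*(324 + I*√1735) = 212868 + 657*I*√1735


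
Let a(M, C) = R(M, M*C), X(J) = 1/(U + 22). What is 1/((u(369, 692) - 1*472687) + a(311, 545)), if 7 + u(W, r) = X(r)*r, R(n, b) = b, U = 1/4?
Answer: -89/26981943 ≈ -3.2985e-6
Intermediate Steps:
U = ¼ ≈ 0.25000
X(J) = 4/89 (X(J) = 1/(¼ + 22) = 1/(89/4) = 4/89)
a(M, C) = C*M (a(M, C) = M*C = C*M)
u(W, r) = -7 + 4*r/89
1/((u(369, 692) - 1*472687) + a(311, 545)) = 1/(((-7 + (4/89)*692) - 1*472687) + 545*311) = 1/(((-7 + 2768/89) - 472687) + 169495) = 1/((2145/89 - 472687) + 169495) = 1/(-42066998/89 + 169495) = 1/(-26981943/89) = -89/26981943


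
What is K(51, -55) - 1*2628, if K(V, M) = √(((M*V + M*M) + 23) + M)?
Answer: -2628 + 2*√47 ≈ -2614.3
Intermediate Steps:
K(V, M) = √(23 + M + M² + M*V) (K(V, M) = √(((M*V + M²) + 23) + M) = √(((M² + M*V) + 23) + M) = √((23 + M² + M*V) + M) = √(23 + M + M² + M*V))
K(51, -55) - 1*2628 = √(23 - 55 + (-55)² - 55*51) - 1*2628 = √(23 - 55 + 3025 - 2805) - 2628 = √188 - 2628 = 2*√47 - 2628 = -2628 + 2*√47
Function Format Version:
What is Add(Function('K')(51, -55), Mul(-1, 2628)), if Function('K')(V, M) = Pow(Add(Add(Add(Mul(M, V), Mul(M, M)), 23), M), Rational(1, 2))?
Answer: Add(-2628, Mul(2, Pow(47, Rational(1, 2)))) ≈ -2614.3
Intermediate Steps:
Function('K')(V, M) = Pow(Add(23, M, Pow(M, 2), Mul(M, V)), Rational(1, 2)) (Function('K')(V, M) = Pow(Add(Add(Add(Mul(M, V), Pow(M, 2)), 23), M), Rational(1, 2)) = Pow(Add(Add(Add(Pow(M, 2), Mul(M, V)), 23), M), Rational(1, 2)) = Pow(Add(Add(23, Pow(M, 2), Mul(M, V)), M), Rational(1, 2)) = Pow(Add(23, M, Pow(M, 2), Mul(M, V)), Rational(1, 2)))
Add(Function('K')(51, -55), Mul(-1, 2628)) = Add(Pow(Add(23, -55, Pow(-55, 2), Mul(-55, 51)), Rational(1, 2)), Mul(-1, 2628)) = Add(Pow(Add(23, -55, 3025, -2805), Rational(1, 2)), -2628) = Add(Pow(188, Rational(1, 2)), -2628) = Add(Mul(2, Pow(47, Rational(1, 2))), -2628) = Add(-2628, Mul(2, Pow(47, Rational(1, 2))))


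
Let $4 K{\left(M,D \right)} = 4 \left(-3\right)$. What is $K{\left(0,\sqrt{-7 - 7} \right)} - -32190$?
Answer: $32187$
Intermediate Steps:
$K{\left(M,D \right)} = -3$ ($K{\left(M,D \right)} = \frac{4 \left(-3\right)}{4} = \frac{1}{4} \left(-12\right) = -3$)
$K{\left(0,\sqrt{-7 - 7} \right)} - -32190 = -3 - -32190 = -3 + 32190 = 32187$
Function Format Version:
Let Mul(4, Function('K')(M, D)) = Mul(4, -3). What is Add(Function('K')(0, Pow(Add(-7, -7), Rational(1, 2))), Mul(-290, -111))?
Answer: 32187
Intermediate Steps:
Function('K')(M, D) = -3 (Function('K')(M, D) = Mul(Rational(1, 4), Mul(4, -3)) = Mul(Rational(1, 4), -12) = -3)
Add(Function('K')(0, Pow(Add(-7, -7), Rational(1, 2))), Mul(-290, -111)) = Add(-3, Mul(-290, -111)) = Add(-3, 32190) = 32187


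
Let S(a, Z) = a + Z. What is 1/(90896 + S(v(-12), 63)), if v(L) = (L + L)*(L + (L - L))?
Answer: 1/91247 ≈ 1.0959e-5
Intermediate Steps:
v(L) = 2*L² (v(L) = (2*L)*(L + 0) = (2*L)*L = 2*L²)
S(a, Z) = Z + a
1/(90896 + S(v(-12), 63)) = 1/(90896 + (63 + 2*(-12)²)) = 1/(90896 + (63 + 2*144)) = 1/(90896 + (63 + 288)) = 1/(90896 + 351) = 1/91247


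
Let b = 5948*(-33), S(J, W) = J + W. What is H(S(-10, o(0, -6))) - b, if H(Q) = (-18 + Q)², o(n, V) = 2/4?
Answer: 788161/4 ≈ 1.9704e+5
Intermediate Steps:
o(n, V) = ½ (o(n, V) = 2*(¼) = ½)
b = -196284
H(S(-10, o(0, -6))) - b = (-18 + (-10 + ½))² - 1*(-196284) = (-18 - 19/2)² + 196284 = (-55/2)² + 196284 = 3025/4 + 196284 = 788161/4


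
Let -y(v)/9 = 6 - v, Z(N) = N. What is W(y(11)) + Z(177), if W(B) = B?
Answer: 222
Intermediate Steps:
y(v) = -54 + 9*v (y(v) = -9*(6 - v) = -54 + 9*v)
W(y(11)) + Z(177) = (-54 + 9*11) + 177 = (-54 + 99) + 177 = 45 + 177 = 222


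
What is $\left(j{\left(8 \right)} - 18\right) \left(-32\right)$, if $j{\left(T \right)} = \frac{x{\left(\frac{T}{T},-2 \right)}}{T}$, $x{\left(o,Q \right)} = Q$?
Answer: $584$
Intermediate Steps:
$j{\left(T \right)} = - \frac{2}{T}$
$\left(j{\left(8 \right)} - 18\right) \left(-32\right) = \left(- \frac{2}{8} - 18\right) \left(-32\right) = \left(\left(-2\right) \frac{1}{8} - 18\right) \left(-32\right) = \left(- \frac{1}{4} - 18\right) \left(-32\right) = \left(- \frac{73}{4}\right) \left(-32\right) = 584$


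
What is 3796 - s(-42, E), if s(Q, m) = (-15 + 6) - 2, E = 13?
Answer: 3807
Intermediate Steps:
s(Q, m) = -11 (s(Q, m) = -9 - 2 = -11)
3796 - s(-42, E) = 3796 - 1*(-11) = 3796 + 11 = 3807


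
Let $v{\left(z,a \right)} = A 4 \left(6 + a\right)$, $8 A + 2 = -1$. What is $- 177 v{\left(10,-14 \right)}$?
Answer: $-2124$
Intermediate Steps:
$A = - \frac{3}{8}$ ($A = - \frac{1}{4} + \frac{1}{8} \left(-1\right) = - \frac{1}{4} - \frac{1}{8} = - \frac{3}{8} \approx -0.375$)
$v{\left(z,a \right)} = -9 - \frac{3 a}{2}$ ($v{\left(z,a \right)} = - \frac{3 \cdot 4 \left(6 + a\right)}{8} = - \frac{3 \left(24 + 4 a\right)}{8} = -9 - \frac{3 a}{2}$)
$- 177 v{\left(10,-14 \right)} = - 177 \left(-9 - -21\right) = - 177 \left(-9 + 21\right) = \left(-177\right) 12 = -2124$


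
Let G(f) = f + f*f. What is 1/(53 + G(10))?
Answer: 1/163 ≈ 0.0061350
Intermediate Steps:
G(f) = f + f²
1/(53 + G(10)) = 1/(53 + 10*(1 + 10)) = 1/(53 + 10*11) = 1/(53 + 110) = 1/163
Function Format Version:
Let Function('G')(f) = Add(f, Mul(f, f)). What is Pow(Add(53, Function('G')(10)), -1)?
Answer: Rational(1, 163) ≈ 0.0061350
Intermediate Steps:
Function('G')(f) = Add(f, Pow(f, 2))
Pow(Add(53, Function('G')(10)), -1) = Pow(Add(53, Mul(10, Add(1, 10))), -1) = Pow(Add(53, Mul(10, 11)), -1) = Pow(Add(53, 110), -1) = Pow(163, -1) = Rational(1, 163)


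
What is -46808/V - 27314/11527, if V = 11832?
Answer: -107841883/17048433 ≈ -6.3256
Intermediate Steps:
-46808/V - 27314/11527 = -46808/11832 - 27314/11527 = -46808*1/11832 - 27314*1/11527 = -5851/1479 - 27314/11527 = -107841883/17048433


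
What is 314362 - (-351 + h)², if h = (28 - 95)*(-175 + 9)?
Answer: -115700079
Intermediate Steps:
h = 11122 (h = -67*(-166) = 11122)
314362 - (-351 + h)² = 314362 - (-351 + 11122)² = 314362 - 1*10771² = 314362 - 1*116014441 = 314362 - 116014441 = -115700079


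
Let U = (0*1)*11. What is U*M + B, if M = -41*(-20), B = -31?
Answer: -31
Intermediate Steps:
M = 820
U = 0 (U = 0*11 = 0)
U*M + B = 0*820 - 31 = 0 - 31 = -31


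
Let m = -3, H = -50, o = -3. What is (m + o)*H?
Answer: 300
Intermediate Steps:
(m + o)*H = (-3 - 3)*(-50) = -6*(-50) = 300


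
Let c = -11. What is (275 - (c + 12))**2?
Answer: 75076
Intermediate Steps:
(275 - (c + 12))**2 = (275 - (-11 + 12))**2 = (275 - 1*1)**2 = (275 - 1)**2 = 274**2 = 75076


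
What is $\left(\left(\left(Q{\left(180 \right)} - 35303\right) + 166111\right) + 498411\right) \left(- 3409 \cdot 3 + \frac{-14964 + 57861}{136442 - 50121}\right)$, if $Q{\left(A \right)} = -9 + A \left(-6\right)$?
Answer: $- \frac{554489276216100}{86321} \approx -6.4236 \cdot 10^{9}$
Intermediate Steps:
$Q{\left(A \right)} = -9 - 6 A$
$\left(\left(\left(Q{\left(180 \right)} - 35303\right) + 166111\right) + 498411\right) \left(- 3409 \cdot 3 + \frac{-14964 + 57861}{136442 - 50121}\right) = \left(\left(\left(\left(-9 - 1080\right) - 35303\right) + 166111\right) + 498411\right) \left(- 3409 \cdot 3 + \frac{-14964 + 57861}{136442 - 50121}\right) = \left(\left(\left(\left(-9 - 1080\right) - 35303\right) + 166111\right) + 498411\right) \left(\left(-1\right) 10227 + \frac{42897}{86321}\right) = \left(\left(\left(-1089 - 35303\right) + 166111\right) + 498411\right) \left(-10227 + 42897 \cdot \frac{1}{86321}\right) = \left(\left(-36392 + 166111\right) + 498411\right) \left(-10227 + \frac{42897}{86321}\right) = \left(129719 + 498411\right) \left(- \frac{882761970}{86321}\right) = 628130 \left(- \frac{882761970}{86321}\right) = - \frac{554489276216100}{86321}$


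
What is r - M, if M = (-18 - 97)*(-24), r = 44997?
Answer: 42237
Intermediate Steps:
M = 2760 (M = -115*(-24) = 2760)
r - M = 44997 - 1*2760 = 44997 - 2760 = 42237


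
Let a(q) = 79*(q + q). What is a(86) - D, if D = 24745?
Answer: -11157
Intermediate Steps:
a(q) = 158*q (a(q) = 79*(2*q) = 158*q)
a(86) - D = 158*86 - 1*24745 = 13588 - 24745 = -11157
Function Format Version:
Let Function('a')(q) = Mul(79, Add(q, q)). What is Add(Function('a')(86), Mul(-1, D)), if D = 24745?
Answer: -11157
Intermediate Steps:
Function('a')(q) = Mul(158, q) (Function('a')(q) = Mul(79, Mul(2, q)) = Mul(158, q))
Add(Function('a')(86), Mul(-1, D)) = Add(Mul(158, 86), Mul(-1, 24745)) = Add(13588, -24745) = -11157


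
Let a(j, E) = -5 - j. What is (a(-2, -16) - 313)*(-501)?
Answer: 158316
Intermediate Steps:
(a(-2, -16) - 313)*(-501) = ((-5 - 1*(-2)) - 313)*(-501) = ((-5 + 2) - 313)*(-501) = (-3 - 313)*(-501) = -316*(-501) = 158316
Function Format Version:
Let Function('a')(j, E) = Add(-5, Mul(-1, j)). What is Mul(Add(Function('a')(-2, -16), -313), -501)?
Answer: 158316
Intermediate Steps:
Mul(Add(Function('a')(-2, -16), -313), -501) = Mul(Add(Add(-5, Mul(-1, -2)), -313), -501) = Mul(Add(Add(-5, 2), -313), -501) = Mul(Add(-3, -313), -501) = Mul(-316, -501) = 158316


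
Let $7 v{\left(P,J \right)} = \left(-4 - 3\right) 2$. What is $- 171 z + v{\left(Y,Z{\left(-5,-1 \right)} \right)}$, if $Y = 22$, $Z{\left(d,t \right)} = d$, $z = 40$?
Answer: $-6842$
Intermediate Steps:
$v{\left(P,J \right)} = -2$ ($v{\left(P,J \right)} = \frac{\left(-4 - 3\right) 2}{7} = \frac{\left(-7\right) 2}{7} = \frac{1}{7} \left(-14\right) = -2$)
$- 171 z + v{\left(Y,Z{\left(-5,-1 \right)} \right)} = \left(-171\right) 40 - 2 = -6840 - 2 = -6842$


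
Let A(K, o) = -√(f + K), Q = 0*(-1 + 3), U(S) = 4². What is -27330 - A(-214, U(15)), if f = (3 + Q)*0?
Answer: -27330 + I*√214 ≈ -27330.0 + 14.629*I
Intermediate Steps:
U(S) = 16
Q = 0 (Q = 0*2 = 0)
f = 0 (f = (3 + 0)*0 = 3*0 = 0)
A(K, o) = -√K (A(K, o) = -√(0 + K) = -√K)
-27330 - A(-214, U(15)) = -27330 - (-1)*√(-214) = -27330 - (-1)*I*√214 = -27330 + I*√214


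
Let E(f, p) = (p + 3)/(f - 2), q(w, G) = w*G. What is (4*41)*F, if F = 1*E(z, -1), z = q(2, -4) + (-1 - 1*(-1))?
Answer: -164/5 ≈ -32.800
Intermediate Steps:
q(w, G) = G*w
z = -8 (z = -4*2 + (-1 - 1*(-1)) = -8 + (-1 + 1) = -8 + 0 = -8)
E(f, p) = (3 + p)/(-2 + f)
F = -1/5 (F = 1*((3 - 1)/(-2 - 8)) = 1*(2/(-10)) = 1*(-1/10*2) = 1*(-1/5) = -1/5 ≈ -0.20000)
(4*41)*F = (4*41)*(-1/5) = 164*(-1/5) = -164/5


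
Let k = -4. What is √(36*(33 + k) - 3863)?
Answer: I*√2819 ≈ 53.094*I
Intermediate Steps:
√(36*(33 + k) - 3863) = √(36*(33 - 4) - 3863) = √(36*29 - 3863) = √(1044 - 3863) = √(-2819) = I*√2819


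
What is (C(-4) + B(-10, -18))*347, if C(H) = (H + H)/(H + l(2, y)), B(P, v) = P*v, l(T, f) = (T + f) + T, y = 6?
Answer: 185992/3 ≈ 61997.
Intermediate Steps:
l(T, f) = f + 2*T
C(H) = 2*H/(10 + H) (C(H) = (H + H)/(H + (6 + 2*2)) = (2*H)/(H + (6 + 4)) = (2*H)/(H + 10) = (2*H)/(10 + H) = 2*H/(10 + H))
(C(-4) + B(-10, -18))*347 = (2*(-4)/(10 - 4) - 10*(-18))*347 = (2*(-4)/6 + 180)*347 = (2*(-4)*(⅙) + 180)*347 = (-4/3 + 180)*347 = (536/3)*347 = 185992/3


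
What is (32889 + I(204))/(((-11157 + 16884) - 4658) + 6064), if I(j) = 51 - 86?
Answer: 32854/7133 ≈ 4.6059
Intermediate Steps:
I(j) = -35
(32889 + I(204))/(((-11157 + 16884) - 4658) + 6064) = (32889 - 35)/(((-11157 + 16884) - 4658) + 6064) = 32854/((5727 - 4658) + 6064) = 32854/(1069 + 6064) = 32854/7133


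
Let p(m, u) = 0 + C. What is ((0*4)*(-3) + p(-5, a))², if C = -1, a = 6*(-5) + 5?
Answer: 1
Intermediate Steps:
a = -25 (a = -30 + 5 = -25)
p(m, u) = -1 (p(m, u) = 0 - 1 = -1)
((0*4)*(-3) + p(-5, a))² = ((0*4)*(-3) - 1)² = (0*(-3) - 1)² = (0 - 1)² = (-1)² = 1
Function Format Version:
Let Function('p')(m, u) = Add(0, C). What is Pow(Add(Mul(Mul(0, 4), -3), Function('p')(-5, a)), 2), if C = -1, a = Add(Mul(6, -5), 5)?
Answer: 1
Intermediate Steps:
a = -25 (a = Add(-30, 5) = -25)
Function('p')(m, u) = -1 (Function('p')(m, u) = Add(0, -1) = -1)
Pow(Add(Mul(Mul(0, 4), -3), Function('p')(-5, a)), 2) = Pow(Add(Mul(Mul(0, 4), -3), -1), 2) = Pow(Add(Mul(0, -3), -1), 2) = Pow(Add(0, -1), 2) = Pow(-1, 2) = 1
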